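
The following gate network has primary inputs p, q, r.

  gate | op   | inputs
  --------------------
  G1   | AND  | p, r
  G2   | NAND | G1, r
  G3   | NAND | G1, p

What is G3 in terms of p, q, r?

(p AND r) NAND p

G1 = p AND r
G3 = G1 NAND p = (p AND r) NAND p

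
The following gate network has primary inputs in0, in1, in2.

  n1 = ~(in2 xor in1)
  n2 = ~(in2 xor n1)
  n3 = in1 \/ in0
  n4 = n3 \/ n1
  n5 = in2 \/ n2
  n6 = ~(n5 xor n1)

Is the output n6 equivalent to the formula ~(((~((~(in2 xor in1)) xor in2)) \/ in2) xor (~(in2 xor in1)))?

Yes

n1 = ~(in2 xor in1)
n2 = ~(in2 xor n1) = ~(in2 xor (~(in2 xor in1)))
n5 = in2 \/ n2 = in2 \/ (~(in2 xor (~(in2 xor in1))))
n6 = ~(n5 xor n1) = ~((in2 \/ (~(in2 xor (~(in2 xor in1))))) xor (~(in2 xor in1)))
At in0=0, in1=0, in2=0: circuit gives 0, formula gives 0.
At in0=0, in1=1, in2=1: circuit gives 1, formula gives 1.
Agrees on all 8 inputs.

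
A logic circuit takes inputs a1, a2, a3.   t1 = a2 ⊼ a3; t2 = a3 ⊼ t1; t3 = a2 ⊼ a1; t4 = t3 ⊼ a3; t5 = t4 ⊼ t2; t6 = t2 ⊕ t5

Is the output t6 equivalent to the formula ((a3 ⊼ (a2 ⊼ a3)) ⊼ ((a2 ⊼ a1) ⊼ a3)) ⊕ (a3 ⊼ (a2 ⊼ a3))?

Yes

t1 = a2 ⊼ a3
t2 = a3 ⊼ t1 = a3 ⊼ (a2 ⊼ a3)
t3 = a2 ⊼ a1
t4 = t3 ⊼ a3 = (a2 ⊼ a1) ⊼ a3
t5 = t4 ⊼ t2 = ((a2 ⊼ a1) ⊼ a3) ⊼ (a3 ⊼ (a2 ⊼ a3))
t6 = t2 ⊕ t5 = (a3 ⊼ (a2 ⊼ a3)) ⊕ (((a2 ⊼ a1) ⊼ a3) ⊼ (a3 ⊼ (a2 ⊼ a3)))
At a1=0, a2=1, a3=1: circuit gives 0, formula gives 0.
At a1=0, a2=0, a3=0: circuit gives 1, formula gives 1.
Agrees on all 8 inputs.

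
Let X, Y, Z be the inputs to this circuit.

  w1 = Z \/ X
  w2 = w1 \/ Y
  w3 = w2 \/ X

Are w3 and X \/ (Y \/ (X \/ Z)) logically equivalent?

w1 = Z \/ X
w2 = w1 \/ Y = (Z \/ X) \/ Y
w3 = w2 \/ X = ((Z \/ X) \/ Y) \/ X
At X=0, Y=0, Z=0: circuit gives 0, formula gives 0.
At X=0, Y=0, Z=1: circuit gives 1, formula gives 1.
Agrees on all 8 inputs.

Yes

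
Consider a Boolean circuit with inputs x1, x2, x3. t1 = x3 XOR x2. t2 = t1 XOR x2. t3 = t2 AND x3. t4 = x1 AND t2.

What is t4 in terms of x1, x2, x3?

t1 = x3 XOR x2
t2 = t1 XOR x2 = (x3 XOR x2) XOR x2
t4 = x1 AND t2 = x1 AND ((x3 XOR x2) XOR x2)

x1 AND ((x3 XOR x2) XOR x2)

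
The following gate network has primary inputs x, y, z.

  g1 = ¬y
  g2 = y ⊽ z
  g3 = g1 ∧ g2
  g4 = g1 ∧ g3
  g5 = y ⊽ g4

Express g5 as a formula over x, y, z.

g1 = ¬y
g2 = y ⊽ z
g3 = g1 ∧ g2 = ¬y ∧ (y ⊽ z)
g4 = g1 ∧ g3 = ¬y ∧ (¬y ∧ (y ⊽ z))
g5 = y ⊽ g4 = y ⊽ (¬y ∧ (¬y ∧ (y ⊽ z)))

y ⊽ (¬y ∧ (¬y ∧ (y ⊽ z)))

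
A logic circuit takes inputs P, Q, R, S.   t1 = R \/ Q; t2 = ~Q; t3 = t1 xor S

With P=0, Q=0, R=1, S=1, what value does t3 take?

t1 = 1 \/ 0 = 1
t3 = 1 xor 1 = 0

0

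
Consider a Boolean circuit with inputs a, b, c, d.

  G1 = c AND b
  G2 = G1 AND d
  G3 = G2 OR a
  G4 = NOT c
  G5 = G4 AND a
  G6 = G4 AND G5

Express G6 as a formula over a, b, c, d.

NOT c AND (NOT c AND a)

G4 = NOT c
G5 = G4 AND a = NOT c AND a
G6 = G4 AND G5 = NOT c AND (NOT c AND a)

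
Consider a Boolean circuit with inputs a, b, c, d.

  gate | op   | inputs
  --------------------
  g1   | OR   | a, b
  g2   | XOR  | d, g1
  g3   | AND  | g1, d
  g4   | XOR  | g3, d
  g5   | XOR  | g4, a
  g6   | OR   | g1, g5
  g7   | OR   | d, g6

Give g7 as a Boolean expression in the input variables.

g1 = a OR b
g3 = g1 AND d = (a OR b) AND d
g4 = g3 XOR d = ((a OR b) AND d) XOR d
g5 = g4 XOR a = (((a OR b) AND d) XOR d) XOR a
g6 = g1 OR g5 = (a OR b) OR ((((a OR b) AND d) XOR d) XOR a)
g7 = d OR g6 = d OR ((a OR b) OR ((((a OR b) AND d) XOR d) XOR a))

d OR ((a OR b) OR ((((a OR b) AND d) XOR d) XOR a))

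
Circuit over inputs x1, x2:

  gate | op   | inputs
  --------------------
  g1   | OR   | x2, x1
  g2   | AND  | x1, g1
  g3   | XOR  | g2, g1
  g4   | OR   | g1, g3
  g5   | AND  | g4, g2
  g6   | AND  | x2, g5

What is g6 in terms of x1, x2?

g1 = x2 OR x1
g2 = x1 AND g1 = x1 AND (x2 OR x1)
g3 = g2 XOR g1 = (x1 AND (x2 OR x1)) XOR (x2 OR x1)
g4 = g1 OR g3 = (x2 OR x1) OR ((x1 AND (x2 OR x1)) XOR (x2 OR x1))
g5 = g4 AND g2 = ((x2 OR x1) OR ((x1 AND (x2 OR x1)) XOR (x2 OR x1))) AND (x1 AND (x2 OR x1))
g6 = x2 AND g5 = x2 AND (((x2 OR x1) OR ((x1 AND (x2 OR x1)) XOR (x2 OR x1))) AND (x1 AND (x2 OR x1)))

x2 AND (((x2 OR x1) OR ((x1 AND (x2 OR x1)) XOR (x2 OR x1))) AND (x1 AND (x2 OR x1)))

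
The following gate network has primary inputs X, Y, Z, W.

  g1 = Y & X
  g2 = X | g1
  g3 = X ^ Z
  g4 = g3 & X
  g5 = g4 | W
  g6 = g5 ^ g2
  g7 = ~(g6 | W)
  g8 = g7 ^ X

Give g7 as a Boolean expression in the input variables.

~(((((X ^ Z) & X) | W) ^ (X | (Y & X))) | W)

g1 = Y & X
g2 = X | g1 = X | (Y & X)
g3 = X ^ Z
g4 = g3 & X = (X ^ Z) & X
g5 = g4 | W = ((X ^ Z) & X) | W
g6 = g5 ^ g2 = (((X ^ Z) & X) | W) ^ (X | (Y & X))
g7 = ~(g6 | W) = ~(((((X ^ Z) & X) | W) ^ (X | (Y & X))) | W)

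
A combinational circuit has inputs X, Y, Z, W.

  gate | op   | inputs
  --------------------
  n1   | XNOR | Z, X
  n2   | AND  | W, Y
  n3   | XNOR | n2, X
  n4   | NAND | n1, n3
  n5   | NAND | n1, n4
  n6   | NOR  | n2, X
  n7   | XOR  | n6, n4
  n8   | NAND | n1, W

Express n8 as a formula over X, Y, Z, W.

(Z XNOR X) NAND W

n1 = Z XNOR X
n8 = n1 NAND W = (Z XNOR X) NAND W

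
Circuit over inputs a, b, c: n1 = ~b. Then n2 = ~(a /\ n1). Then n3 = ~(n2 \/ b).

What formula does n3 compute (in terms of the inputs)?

n1 = ~b
n2 = ~(a /\ n1) = ~(a /\ ~b)
n3 = ~(n2 \/ b) = ~((~(a /\ ~b)) \/ b)

~((~(a /\ ~b)) \/ b)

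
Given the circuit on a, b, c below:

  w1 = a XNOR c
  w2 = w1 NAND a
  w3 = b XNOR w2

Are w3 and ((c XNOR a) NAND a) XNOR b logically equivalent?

Yes

w1 = a XNOR c
w2 = w1 NAND a = (a XNOR c) NAND a
w3 = b XNOR w2 = b XNOR ((a XNOR c) NAND a)
At a=0, b=0, c=0: circuit gives 0, formula gives 0.
At a=0, b=1, c=0: circuit gives 1, formula gives 1.
Agrees on all 8 inputs.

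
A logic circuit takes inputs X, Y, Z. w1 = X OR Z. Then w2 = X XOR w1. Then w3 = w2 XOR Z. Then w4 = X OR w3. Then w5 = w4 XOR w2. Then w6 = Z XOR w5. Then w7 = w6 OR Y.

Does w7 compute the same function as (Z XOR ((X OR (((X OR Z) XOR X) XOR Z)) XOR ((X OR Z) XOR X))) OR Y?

w1 = X OR Z
w2 = X XOR w1 = X XOR (X OR Z)
w3 = w2 XOR Z = (X XOR (X OR Z)) XOR Z
w4 = X OR w3 = X OR ((X XOR (X OR Z)) XOR Z)
w5 = w4 XOR w2 = (X OR ((X XOR (X OR Z)) XOR Z)) XOR (X XOR (X OR Z))
w6 = Z XOR w5 = Z XOR ((X OR ((X XOR (X OR Z)) XOR Z)) XOR (X XOR (X OR Z)))
w7 = w6 OR Y = (Z XOR ((X OR ((X XOR (X OR Z)) XOR Z)) XOR (X XOR (X OR Z)))) OR Y
At X=0, Y=0, Z=0: circuit gives 0, formula gives 0.
At X=0, Y=1, Z=0: circuit gives 1, formula gives 1.
Agrees on all 8 inputs.

Yes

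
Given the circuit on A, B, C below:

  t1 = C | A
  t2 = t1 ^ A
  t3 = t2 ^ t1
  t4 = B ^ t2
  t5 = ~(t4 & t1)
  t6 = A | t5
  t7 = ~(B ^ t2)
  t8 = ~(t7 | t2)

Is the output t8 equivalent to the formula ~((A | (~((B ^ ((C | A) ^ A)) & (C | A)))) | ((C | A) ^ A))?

No

t1 = C | A
t2 = t1 ^ A = (C | A) ^ A
t7 = ~(B ^ t2) = ~(B ^ ((C | A) ^ A))
t8 = ~(t7 | t2) = ~((~(B ^ ((C | A) ^ A))) | ((C | A) ^ A))
At A=0, B=1, C=0: circuit gives 1, formula gives 0.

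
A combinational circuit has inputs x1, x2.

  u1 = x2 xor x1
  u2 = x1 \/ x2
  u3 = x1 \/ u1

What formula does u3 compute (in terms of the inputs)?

x1 \/ (x2 xor x1)

u1 = x2 xor x1
u3 = x1 \/ u1 = x1 \/ (x2 xor x1)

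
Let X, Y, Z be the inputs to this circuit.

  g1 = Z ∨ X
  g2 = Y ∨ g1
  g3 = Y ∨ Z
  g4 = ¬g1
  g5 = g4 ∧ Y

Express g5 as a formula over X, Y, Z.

g1 = Z ∨ X
g4 = ¬g1 = ¬(Z ∨ X)
g5 = g4 ∧ Y = ¬(Z ∨ X) ∧ Y

¬(Z ∨ X) ∧ Y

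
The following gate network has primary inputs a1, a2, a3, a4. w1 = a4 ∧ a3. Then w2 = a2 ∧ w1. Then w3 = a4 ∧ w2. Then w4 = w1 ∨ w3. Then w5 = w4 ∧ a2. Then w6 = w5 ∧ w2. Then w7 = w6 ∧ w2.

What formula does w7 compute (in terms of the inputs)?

w1 = a4 ∧ a3
w2 = a2 ∧ w1 = a2 ∧ (a4 ∧ a3)
w3 = a4 ∧ w2 = a4 ∧ (a2 ∧ (a4 ∧ a3))
w4 = w1 ∨ w3 = (a4 ∧ a3) ∨ (a4 ∧ (a2 ∧ (a4 ∧ a3)))
w5 = w4 ∧ a2 = ((a4 ∧ a3) ∨ (a4 ∧ (a2 ∧ (a4 ∧ a3)))) ∧ a2
w6 = w5 ∧ w2 = (((a4 ∧ a3) ∨ (a4 ∧ (a2 ∧ (a4 ∧ a3)))) ∧ a2) ∧ (a2 ∧ (a4 ∧ a3))
w7 = w6 ∧ w2 = ((((a4 ∧ a3) ∨ (a4 ∧ (a2 ∧ (a4 ∧ a3)))) ∧ a2) ∧ (a2 ∧ (a4 ∧ a3))) ∧ (a2 ∧ (a4 ∧ a3))

((((a4 ∧ a3) ∨ (a4 ∧ (a2 ∧ (a4 ∧ a3)))) ∧ a2) ∧ (a2 ∧ (a4 ∧ a3))) ∧ (a2 ∧ (a4 ∧ a3))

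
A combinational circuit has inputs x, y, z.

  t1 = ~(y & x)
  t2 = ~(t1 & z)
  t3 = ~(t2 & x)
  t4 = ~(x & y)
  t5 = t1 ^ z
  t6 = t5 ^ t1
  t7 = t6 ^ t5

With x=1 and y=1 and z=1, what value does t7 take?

0

t1 = ~(1 & 1) = 0
t5 = 0 ^ 1 = 1
t6 = 1 ^ 0 = 1
t7 = 1 ^ 1 = 0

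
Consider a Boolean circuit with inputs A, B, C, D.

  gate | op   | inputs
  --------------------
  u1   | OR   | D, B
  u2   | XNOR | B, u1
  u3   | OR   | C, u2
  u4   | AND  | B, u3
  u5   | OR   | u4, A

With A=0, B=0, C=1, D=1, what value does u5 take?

0

u1 = 1 OR 0 = 1
u2 = 0 XNOR 1 = 0
u3 = 1 OR 0 = 1
u4 = 0 AND 1 = 0
u5 = 0 OR 0 = 0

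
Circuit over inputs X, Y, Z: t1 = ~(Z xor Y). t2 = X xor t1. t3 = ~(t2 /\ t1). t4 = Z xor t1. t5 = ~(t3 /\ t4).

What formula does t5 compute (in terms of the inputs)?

t1 = ~(Z xor Y)
t2 = X xor t1 = X xor (~(Z xor Y))
t3 = ~(t2 /\ t1) = ~((X xor (~(Z xor Y))) /\ (~(Z xor Y)))
t4 = Z xor t1 = Z xor (~(Z xor Y))
t5 = ~(t3 /\ t4) = ~((~((X xor (~(Z xor Y))) /\ (~(Z xor Y)))) /\ (Z xor (~(Z xor Y))))

~((~((X xor (~(Z xor Y))) /\ (~(Z xor Y)))) /\ (Z xor (~(Z xor Y))))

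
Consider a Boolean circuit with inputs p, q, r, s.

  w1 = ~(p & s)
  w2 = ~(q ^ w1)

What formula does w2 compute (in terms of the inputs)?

~(q ^ (~(p & s)))

w1 = ~(p & s)
w2 = ~(q ^ w1) = ~(q ^ (~(p & s)))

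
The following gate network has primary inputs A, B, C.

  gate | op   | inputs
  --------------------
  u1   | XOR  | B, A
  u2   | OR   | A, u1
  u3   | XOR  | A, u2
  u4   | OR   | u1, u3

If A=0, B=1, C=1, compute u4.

u1 = 1 XOR 0 = 1
u2 = 0 OR 1 = 1
u3 = 0 XOR 1 = 1
u4 = 1 OR 1 = 1

1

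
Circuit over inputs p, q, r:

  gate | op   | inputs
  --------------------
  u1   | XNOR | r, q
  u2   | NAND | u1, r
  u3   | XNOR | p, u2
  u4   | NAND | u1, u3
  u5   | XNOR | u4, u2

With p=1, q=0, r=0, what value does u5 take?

0

u1 = 0 XNOR 0 = 1
u2 = 1 NAND 0 = 1
u3 = 1 XNOR 1 = 1
u4 = 1 NAND 1 = 0
u5 = 0 XNOR 1 = 0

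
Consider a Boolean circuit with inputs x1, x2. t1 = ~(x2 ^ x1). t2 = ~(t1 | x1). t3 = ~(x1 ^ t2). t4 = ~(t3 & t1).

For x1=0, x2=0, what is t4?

0

t1 = ~(0 ^ 0) = 1
t2 = ~(1 | 0) = 0
t3 = ~(0 ^ 0) = 1
t4 = ~(1 & 1) = 0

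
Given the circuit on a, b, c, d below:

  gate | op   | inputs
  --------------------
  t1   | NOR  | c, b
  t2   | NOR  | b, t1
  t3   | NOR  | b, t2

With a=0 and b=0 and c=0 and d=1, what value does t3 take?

1

t1 = 0 NOR 0 = 1
t2 = 0 NOR 1 = 0
t3 = 0 NOR 0 = 1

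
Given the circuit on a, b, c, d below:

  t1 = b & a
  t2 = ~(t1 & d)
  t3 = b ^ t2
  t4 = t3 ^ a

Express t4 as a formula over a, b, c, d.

t1 = b & a
t2 = ~(t1 & d) = ~((b & a) & d)
t3 = b ^ t2 = b ^ (~((b & a) & d))
t4 = t3 ^ a = (b ^ (~((b & a) & d))) ^ a

(b ^ (~((b & a) & d))) ^ a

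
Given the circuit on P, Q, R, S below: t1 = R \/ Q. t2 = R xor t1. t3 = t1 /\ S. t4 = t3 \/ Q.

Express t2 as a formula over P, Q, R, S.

t1 = R \/ Q
t2 = R xor t1 = R xor (R \/ Q)

R xor (R \/ Q)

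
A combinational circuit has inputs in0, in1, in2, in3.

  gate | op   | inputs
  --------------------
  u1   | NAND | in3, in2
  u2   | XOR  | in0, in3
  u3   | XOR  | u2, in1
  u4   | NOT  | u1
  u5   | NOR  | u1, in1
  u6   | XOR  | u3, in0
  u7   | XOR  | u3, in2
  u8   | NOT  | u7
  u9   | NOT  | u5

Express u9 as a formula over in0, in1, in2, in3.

u1 = in3 NAND in2
u5 = u1 NOR in1 = (in3 NAND in2) NOR in1
u9 = NOT u5 = NOT ((in3 NAND in2) NOR in1)

NOT ((in3 NAND in2) NOR in1)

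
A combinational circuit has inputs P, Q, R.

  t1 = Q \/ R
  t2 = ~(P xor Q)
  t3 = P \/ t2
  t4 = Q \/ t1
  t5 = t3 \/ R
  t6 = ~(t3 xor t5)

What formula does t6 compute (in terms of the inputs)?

~((P \/ (~(P xor Q))) xor ((P \/ (~(P xor Q))) \/ R))

t2 = ~(P xor Q)
t3 = P \/ t2 = P \/ (~(P xor Q))
t5 = t3 \/ R = (P \/ (~(P xor Q))) \/ R
t6 = ~(t3 xor t5) = ~((P \/ (~(P xor Q))) xor ((P \/ (~(P xor Q))) \/ R))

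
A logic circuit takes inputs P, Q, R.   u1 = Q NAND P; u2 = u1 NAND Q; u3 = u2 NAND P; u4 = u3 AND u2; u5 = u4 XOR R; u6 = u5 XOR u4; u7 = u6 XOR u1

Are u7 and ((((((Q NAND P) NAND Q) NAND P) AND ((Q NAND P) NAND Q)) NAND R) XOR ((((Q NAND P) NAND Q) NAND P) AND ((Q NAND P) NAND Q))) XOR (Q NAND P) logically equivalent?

u1 = Q NAND P
u2 = u1 NAND Q = (Q NAND P) NAND Q
u3 = u2 NAND P = ((Q NAND P) NAND Q) NAND P
u4 = u3 AND u2 = (((Q NAND P) NAND Q) NAND P) AND ((Q NAND P) NAND Q)
u5 = u4 XOR R = ((((Q NAND P) NAND Q) NAND P) AND ((Q NAND P) NAND Q)) XOR R
u6 = u5 XOR u4 = (((((Q NAND P) NAND Q) NAND P) AND ((Q NAND P) NAND Q)) XOR R) XOR ((((Q NAND P) NAND Q) NAND P) AND ((Q NAND P) NAND Q))
u7 = u6 XOR u1 = ((((((Q NAND P) NAND Q) NAND P) AND ((Q NAND P) NAND Q)) XOR R) XOR ((((Q NAND P) NAND Q) NAND P) AND ((Q NAND P) NAND Q))) XOR (Q NAND P)
At P=0, Q=1, R=0: circuit gives 1, formula gives 0.

No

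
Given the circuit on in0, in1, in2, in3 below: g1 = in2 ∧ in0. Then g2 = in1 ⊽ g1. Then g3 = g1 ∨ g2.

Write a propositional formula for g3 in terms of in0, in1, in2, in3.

g1 = in2 ∧ in0
g2 = in1 ⊽ g1 = in1 ⊽ (in2 ∧ in0)
g3 = g1 ∨ g2 = (in2 ∧ in0) ∨ (in1 ⊽ (in2 ∧ in0))

(in2 ∧ in0) ∨ (in1 ⊽ (in2 ∧ in0))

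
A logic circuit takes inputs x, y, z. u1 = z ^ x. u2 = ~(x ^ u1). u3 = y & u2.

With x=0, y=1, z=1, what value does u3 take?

0

u1 = 1 ^ 0 = 1
u2 = ~(0 ^ 1) = 0
u3 = 1 & 0 = 0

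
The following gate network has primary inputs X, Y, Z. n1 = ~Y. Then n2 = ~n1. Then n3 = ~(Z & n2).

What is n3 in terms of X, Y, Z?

n1 = ~Y
n2 = ~n1 = ~~Y
n3 = ~(Z & n2) = ~(Z & ~~Y)

~(Z & ~~Y)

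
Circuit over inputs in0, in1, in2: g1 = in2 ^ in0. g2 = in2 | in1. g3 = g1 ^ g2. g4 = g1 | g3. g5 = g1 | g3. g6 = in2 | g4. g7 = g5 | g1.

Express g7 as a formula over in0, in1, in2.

((in2 ^ in0) | ((in2 ^ in0) ^ (in2 | in1))) | (in2 ^ in0)

g1 = in2 ^ in0
g2 = in2 | in1
g3 = g1 ^ g2 = (in2 ^ in0) ^ (in2 | in1)
g5 = g1 | g3 = (in2 ^ in0) | ((in2 ^ in0) ^ (in2 | in1))
g7 = g5 | g1 = ((in2 ^ in0) | ((in2 ^ in0) ^ (in2 | in1))) | (in2 ^ in0)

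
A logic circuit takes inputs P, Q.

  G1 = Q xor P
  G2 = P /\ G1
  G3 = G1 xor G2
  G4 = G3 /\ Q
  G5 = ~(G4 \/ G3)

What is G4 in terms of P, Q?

G1 = Q xor P
G2 = P /\ G1 = P /\ (Q xor P)
G3 = G1 xor G2 = (Q xor P) xor (P /\ (Q xor P))
G4 = G3 /\ Q = ((Q xor P) xor (P /\ (Q xor P))) /\ Q

((Q xor P) xor (P /\ (Q xor P))) /\ Q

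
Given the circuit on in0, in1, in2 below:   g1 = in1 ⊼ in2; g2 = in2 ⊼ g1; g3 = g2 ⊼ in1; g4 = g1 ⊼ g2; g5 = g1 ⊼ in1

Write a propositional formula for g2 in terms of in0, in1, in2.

g1 = in1 ⊼ in2
g2 = in2 ⊼ g1 = in2 ⊼ (in1 ⊼ in2)

in2 ⊼ (in1 ⊼ in2)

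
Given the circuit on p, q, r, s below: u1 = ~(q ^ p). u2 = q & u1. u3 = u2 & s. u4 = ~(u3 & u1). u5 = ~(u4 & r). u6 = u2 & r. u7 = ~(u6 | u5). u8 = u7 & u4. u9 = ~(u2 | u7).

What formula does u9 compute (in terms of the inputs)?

~((q & (~(q ^ p))) | (~(((q & (~(q ^ p))) & r) | (~((~(((q & (~(q ^ p))) & s) & (~(q ^ p)))) & r)))))

u1 = ~(q ^ p)
u2 = q & u1 = q & (~(q ^ p))
u3 = u2 & s = (q & (~(q ^ p))) & s
u4 = ~(u3 & u1) = ~(((q & (~(q ^ p))) & s) & (~(q ^ p)))
u5 = ~(u4 & r) = ~((~(((q & (~(q ^ p))) & s) & (~(q ^ p)))) & r)
u6 = u2 & r = (q & (~(q ^ p))) & r
u7 = ~(u6 | u5) = ~(((q & (~(q ^ p))) & r) | (~((~(((q & (~(q ^ p))) & s) & (~(q ^ p)))) & r)))
u9 = ~(u2 | u7) = ~((q & (~(q ^ p))) | (~(((q & (~(q ^ p))) & r) | (~((~(((q & (~(q ^ p))) & s) & (~(q ^ p)))) & r)))))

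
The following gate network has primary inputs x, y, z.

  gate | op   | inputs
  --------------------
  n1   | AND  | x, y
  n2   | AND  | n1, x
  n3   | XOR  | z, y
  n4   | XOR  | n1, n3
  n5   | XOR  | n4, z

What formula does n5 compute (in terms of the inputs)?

n1 = x AND y
n3 = z XOR y
n4 = n1 XOR n3 = (x AND y) XOR (z XOR y)
n5 = n4 XOR z = ((x AND y) XOR (z XOR y)) XOR z

((x AND y) XOR (z XOR y)) XOR z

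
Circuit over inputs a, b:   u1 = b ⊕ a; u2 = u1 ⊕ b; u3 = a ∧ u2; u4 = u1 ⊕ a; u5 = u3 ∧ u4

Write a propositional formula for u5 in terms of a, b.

u1 = b ⊕ a
u2 = u1 ⊕ b = (b ⊕ a) ⊕ b
u3 = a ∧ u2 = a ∧ ((b ⊕ a) ⊕ b)
u4 = u1 ⊕ a = (b ⊕ a) ⊕ a
u5 = u3 ∧ u4 = (a ∧ ((b ⊕ a) ⊕ b)) ∧ ((b ⊕ a) ⊕ a)

(a ∧ ((b ⊕ a) ⊕ b)) ∧ ((b ⊕ a) ⊕ a)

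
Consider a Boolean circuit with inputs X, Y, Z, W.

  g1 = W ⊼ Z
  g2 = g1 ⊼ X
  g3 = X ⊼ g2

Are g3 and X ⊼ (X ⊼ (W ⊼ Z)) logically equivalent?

g1 = W ⊼ Z
g2 = g1 ⊼ X = (W ⊼ Z) ⊼ X
g3 = X ⊼ g2 = X ⊼ ((W ⊼ Z) ⊼ X)
At X=1, Y=0, Z=1, W=1: circuit gives 0, formula gives 0.
At X=0, Y=0, Z=0, W=0: circuit gives 1, formula gives 1.
Agrees on all 16 inputs.

Yes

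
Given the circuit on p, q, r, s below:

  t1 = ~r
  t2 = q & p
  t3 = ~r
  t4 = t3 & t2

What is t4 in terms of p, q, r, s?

~r & (q & p)

t2 = q & p
t3 = ~r
t4 = t3 & t2 = ~r & (q & p)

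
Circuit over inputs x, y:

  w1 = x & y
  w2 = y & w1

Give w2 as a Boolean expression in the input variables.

w1 = x & y
w2 = y & w1 = y & (x & y)

y & (x & y)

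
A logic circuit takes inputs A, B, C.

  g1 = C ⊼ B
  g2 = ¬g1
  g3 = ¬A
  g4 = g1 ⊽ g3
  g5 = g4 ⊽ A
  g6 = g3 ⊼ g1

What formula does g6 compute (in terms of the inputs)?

¬A ⊼ (C ⊼ B)

g1 = C ⊼ B
g3 = ¬A
g6 = g3 ⊼ g1 = ¬A ⊼ (C ⊼ B)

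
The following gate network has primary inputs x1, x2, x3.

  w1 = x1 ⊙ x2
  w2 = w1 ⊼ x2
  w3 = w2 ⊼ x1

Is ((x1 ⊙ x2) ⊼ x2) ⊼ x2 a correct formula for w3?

w1 = x1 ⊙ x2
w2 = w1 ⊼ x2 = (x1 ⊙ x2) ⊼ x2
w3 = w2 ⊼ x1 = ((x1 ⊙ x2) ⊼ x2) ⊼ x1
At x1=0, x2=1, x3=0: circuit gives 1, formula gives 0.

No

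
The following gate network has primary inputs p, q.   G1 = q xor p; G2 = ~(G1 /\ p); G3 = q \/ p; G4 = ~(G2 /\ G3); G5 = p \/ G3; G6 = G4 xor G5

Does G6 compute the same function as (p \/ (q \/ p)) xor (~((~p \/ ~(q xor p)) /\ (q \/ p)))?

Yes

G1 = q xor p
G2 = ~(G1 /\ p) = ~((q xor p) /\ p)
G3 = q \/ p
G4 = ~(G2 /\ G3) = ~((~((q xor p) /\ p)) /\ (q \/ p))
G5 = p \/ G3 = p \/ (q \/ p)
G6 = G4 xor G5 = (~((~((q xor p) /\ p)) /\ (q \/ p))) xor (p \/ (q \/ p))
At p=1, q=0: circuit gives 0, formula gives 0.
At p=0, q=0: circuit gives 1, formula gives 1.
Agrees on all 4 inputs.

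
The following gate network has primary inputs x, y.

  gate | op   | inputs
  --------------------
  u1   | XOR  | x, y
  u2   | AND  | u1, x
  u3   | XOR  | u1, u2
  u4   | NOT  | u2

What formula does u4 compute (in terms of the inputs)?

u1 = x XOR y
u2 = u1 AND x = (x XOR y) AND x
u4 = NOT u2 = NOT ((x XOR y) AND x)

NOT ((x XOR y) AND x)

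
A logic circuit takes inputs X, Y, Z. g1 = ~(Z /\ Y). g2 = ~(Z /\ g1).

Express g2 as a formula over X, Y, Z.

g1 = ~(Z /\ Y)
g2 = ~(Z /\ g1) = ~(Z /\ (~(Z /\ Y)))

~(Z /\ (~(Z /\ Y)))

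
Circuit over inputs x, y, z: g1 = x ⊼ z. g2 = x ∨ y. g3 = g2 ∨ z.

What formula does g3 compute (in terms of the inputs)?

(x ∨ y) ∨ z

g2 = x ∨ y
g3 = g2 ∨ z = (x ∨ y) ∨ z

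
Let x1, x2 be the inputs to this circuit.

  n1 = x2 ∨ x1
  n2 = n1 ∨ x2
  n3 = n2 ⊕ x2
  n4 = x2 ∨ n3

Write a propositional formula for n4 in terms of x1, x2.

x2 ∨ (((x2 ∨ x1) ∨ x2) ⊕ x2)

n1 = x2 ∨ x1
n2 = n1 ∨ x2 = (x2 ∨ x1) ∨ x2
n3 = n2 ⊕ x2 = ((x2 ∨ x1) ∨ x2) ⊕ x2
n4 = x2 ∨ n3 = x2 ∨ (((x2 ∨ x1) ∨ x2) ⊕ x2)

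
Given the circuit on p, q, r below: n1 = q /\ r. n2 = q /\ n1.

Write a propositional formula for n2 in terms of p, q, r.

q /\ (q /\ r)

n1 = q /\ r
n2 = q /\ n1 = q /\ (q /\ r)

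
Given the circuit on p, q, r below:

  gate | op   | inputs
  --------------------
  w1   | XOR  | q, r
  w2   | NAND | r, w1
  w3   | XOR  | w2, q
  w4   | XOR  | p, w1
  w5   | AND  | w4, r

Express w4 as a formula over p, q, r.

w1 = q XOR r
w4 = p XOR w1 = p XOR (q XOR r)

p XOR (q XOR r)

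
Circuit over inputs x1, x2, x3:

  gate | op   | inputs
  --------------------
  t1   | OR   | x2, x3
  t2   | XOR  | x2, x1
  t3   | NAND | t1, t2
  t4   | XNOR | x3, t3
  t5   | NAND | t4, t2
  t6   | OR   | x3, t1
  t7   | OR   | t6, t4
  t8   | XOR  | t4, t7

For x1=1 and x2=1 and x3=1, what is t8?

0

t1 = 1 OR 1 = 1
t2 = 1 XOR 1 = 0
t3 = 1 NAND 0 = 1
t4 = 1 XNOR 1 = 1
t6 = 1 OR 1 = 1
t7 = 1 OR 1 = 1
t8 = 1 XOR 1 = 0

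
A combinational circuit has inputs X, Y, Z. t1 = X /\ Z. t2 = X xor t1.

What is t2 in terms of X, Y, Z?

t1 = X /\ Z
t2 = X xor t1 = X xor (X /\ Z)

X xor (X /\ Z)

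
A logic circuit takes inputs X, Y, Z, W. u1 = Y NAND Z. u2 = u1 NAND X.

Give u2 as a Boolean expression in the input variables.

(Y NAND Z) NAND X

u1 = Y NAND Z
u2 = u1 NAND X = (Y NAND Z) NAND X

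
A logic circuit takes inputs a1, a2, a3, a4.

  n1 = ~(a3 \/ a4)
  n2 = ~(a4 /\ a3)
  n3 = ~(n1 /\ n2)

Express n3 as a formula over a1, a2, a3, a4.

~((~(a3 \/ a4)) /\ (~(a4 /\ a3)))

n1 = ~(a3 \/ a4)
n2 = ~(a4 /\ a3)
n3 = ~(n1 /\ n2) = ~((~(a3 \/ a4)) /\ (~(a4 /\ a3)))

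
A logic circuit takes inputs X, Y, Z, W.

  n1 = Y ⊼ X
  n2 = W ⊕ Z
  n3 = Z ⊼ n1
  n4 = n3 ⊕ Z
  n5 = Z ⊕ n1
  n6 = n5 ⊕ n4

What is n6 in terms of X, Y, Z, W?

n1 = Y ⊼ X
n3 = Z ⊼ n1 = Z ⊼ (Y ⊼ X)
n4 = n3 ⊕ Z = (Z ⊼ (Y ⊼ X)) ⊕ Z
n5 = Z ⊕ n1 = Z ⊕ (Y ⊼ X)
n6 = n5 ⊕ n4 = (Z ⊕ (Y ⊼ X)) ⊕ ((Z ⊼ (Y ⊼ X)) ⊕ Z)

(Z ⊕ (Y ⊼ X)) ⊕ ((Z ⊼ (Y ⊼ X)) ⊕ Z)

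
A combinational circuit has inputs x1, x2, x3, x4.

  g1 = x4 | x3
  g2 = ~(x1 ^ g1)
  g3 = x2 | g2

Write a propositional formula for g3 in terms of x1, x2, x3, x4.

g1 = x4 | x3
g2 = ~(x1 ^ g1) = ~(x1 ^ (x4 | x3))
g3 = x2 | g2 = x2 | (~(x1 ^ (x4 | x3)))

x2 | (~(x1 ^ (x4 | x3)))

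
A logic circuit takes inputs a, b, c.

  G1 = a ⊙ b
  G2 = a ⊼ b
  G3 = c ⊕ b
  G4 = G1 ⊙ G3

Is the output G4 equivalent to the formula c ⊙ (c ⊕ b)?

No

G1 = a ⊙ b
G3 = c ⊕ b
G4 = G1 ⊙ G3 = (a ⊙ b) ⊙ (c ⊕ b)
At a=0, b=0, c=0: circuit gives 0, formula gives 1.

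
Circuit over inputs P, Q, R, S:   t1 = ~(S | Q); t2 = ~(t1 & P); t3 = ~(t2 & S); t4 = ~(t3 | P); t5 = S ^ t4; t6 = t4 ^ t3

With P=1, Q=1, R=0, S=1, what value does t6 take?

t1 = ~(1 | 1) = 0
t2 = ~(0 & 1) = 1
t3 = ~(1 & 1) = 0
t4 = ~(0 | 1) = 0
t6 = 0 ^ 0 = 0

0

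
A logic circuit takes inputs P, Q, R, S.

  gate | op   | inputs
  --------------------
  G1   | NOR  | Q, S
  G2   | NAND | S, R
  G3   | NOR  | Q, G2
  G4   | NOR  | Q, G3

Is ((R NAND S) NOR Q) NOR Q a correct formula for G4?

G2 = S NAND R
G3 = Q NOR G2 = Q NOR (S NAND R)
G4 = Q NOR G3 = Q NOR (Q NOR (S NAND R))
At P=0, Q=0, R=1, S=1: circuit gives 0, formula gives 0.
At P=0, Q=0, R=0, S=0: circuit gives 1, formula gives 1.
Agrees on all 16 inputs.

Yes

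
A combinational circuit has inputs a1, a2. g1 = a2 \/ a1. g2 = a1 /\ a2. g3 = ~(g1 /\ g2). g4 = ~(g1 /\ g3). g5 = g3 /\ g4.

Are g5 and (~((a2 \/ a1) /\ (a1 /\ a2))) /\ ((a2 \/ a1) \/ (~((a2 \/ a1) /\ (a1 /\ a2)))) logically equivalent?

No

g1 = a2 \/ a1
g2 = a1 /\ a2
g3 = ~(g1 /\ g2) = ~((a2 \/ a1) /\ (a1 /\ a2))
g4 = ~(g1 /\ g3) = ~((a2 \/ a1) /\ (~((a2 \/ a1) /\ (a1 /\ a2))))
g5 = g3 /\ g4 = (~((a2 \/ a1) /\ (a1 /\ a2))) /\ (~((a2 \/ a1) /\ (~((a2 \/ a1) /\ (a1 /\ a2)))))
At a1=0, a2=1: circuit gives 0, formula gives 1.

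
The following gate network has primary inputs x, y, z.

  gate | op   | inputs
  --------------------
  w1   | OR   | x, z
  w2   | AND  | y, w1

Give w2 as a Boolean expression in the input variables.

w1 = x OR z
w2 = y AND w1 = y AND (x OR z)

y AND (x OR z)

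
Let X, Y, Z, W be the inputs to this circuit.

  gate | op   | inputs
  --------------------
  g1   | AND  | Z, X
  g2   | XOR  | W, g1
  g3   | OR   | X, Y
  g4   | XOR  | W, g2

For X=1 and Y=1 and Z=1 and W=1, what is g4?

1

g1 = 1 AND 1 = 1
g2 = 1 XOR 1 = 0
g4 = 1 XOR 0 = 1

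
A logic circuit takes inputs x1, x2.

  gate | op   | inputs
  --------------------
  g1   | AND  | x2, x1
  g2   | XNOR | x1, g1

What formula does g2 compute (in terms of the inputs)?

x1 XNOR (x2 AND x1)

g1 = x2 AND x1
g2 = x1 XNOR g1 = x1 XNOR (x2 AND x1)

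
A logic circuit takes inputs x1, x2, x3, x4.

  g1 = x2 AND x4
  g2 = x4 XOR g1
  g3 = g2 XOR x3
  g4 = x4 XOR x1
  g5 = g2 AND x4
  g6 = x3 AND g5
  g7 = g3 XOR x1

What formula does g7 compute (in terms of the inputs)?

g1 = x2 AND x4
g2 = x4 XOR g1 = x4 XOR (x2 AND x4)
g3 = g2 XOR x3 = (x4 XOR (x2 AND x4)) XOR x3
g7 = g3 XOR x1 = ((x4 XOR (x2 AND x4)) XOR x3) XOR x1

((x4 XOR (x2 AND x4)) XOR x3) XOR x1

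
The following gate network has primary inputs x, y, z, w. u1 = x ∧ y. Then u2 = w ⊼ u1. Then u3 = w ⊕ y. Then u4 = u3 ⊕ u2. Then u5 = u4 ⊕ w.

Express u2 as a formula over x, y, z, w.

w ⊼ (x ∧ y)

u1 = x ∧ y
u2 = w ⊼ u1 = w ⊼ (x ∧ y)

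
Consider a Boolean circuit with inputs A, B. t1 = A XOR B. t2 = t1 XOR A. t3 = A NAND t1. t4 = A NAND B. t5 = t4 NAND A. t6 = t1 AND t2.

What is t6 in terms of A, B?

t1 = A XOR B
t2 = t1 XOR A = (A XOR B) XOR A
t6 = t1 AND t2 = (A XOR B) AND ((A XOR B) XOR A)

(A XOR B) AND ((A XOR B) XOR A)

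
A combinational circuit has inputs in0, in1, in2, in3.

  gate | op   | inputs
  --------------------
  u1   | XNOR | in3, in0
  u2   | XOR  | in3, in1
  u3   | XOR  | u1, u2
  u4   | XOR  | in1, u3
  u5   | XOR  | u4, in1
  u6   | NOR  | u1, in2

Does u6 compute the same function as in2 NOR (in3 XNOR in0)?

Yes

u1 = in3 XNOR in0
u6 = u1 NOR in2 = (in3 XNOR in0) NOR in2
At in0=0, in1=0, in2=0, in3=0: circuit gives 0, formula gives 0.
At in0=0, in1=0, in2=0, in3=1: circuit gives 1, formula gives 1.
Agrees on all 16 inputs.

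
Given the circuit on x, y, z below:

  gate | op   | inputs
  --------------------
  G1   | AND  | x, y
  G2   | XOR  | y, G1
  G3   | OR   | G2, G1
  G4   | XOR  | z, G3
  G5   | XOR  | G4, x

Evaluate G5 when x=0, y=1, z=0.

1

G1 = 0 AND 1 = 0
G2 = 1 XOR 0 = 1
G3 = 1 OR 0 = 1
G4 = 0 XOR 1 = 1
G5 = 1 XOR 0 = 1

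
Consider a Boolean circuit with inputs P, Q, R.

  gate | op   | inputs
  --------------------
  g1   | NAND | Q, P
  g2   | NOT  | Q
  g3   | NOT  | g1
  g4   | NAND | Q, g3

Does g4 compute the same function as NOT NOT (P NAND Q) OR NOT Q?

Yes

g1 = Q NAND P
g3 = NOT g1 = NOT (Q NAND P)
g4 = Q NAND g3 = Q NAND NOT (Q NAND P)
At P=1, Q=1, R=0: circuit gives 0, formula gives 0.
At P=0, Q=0, R=0: circuit gives 1, formula gives 1.
Agrees on all 8 inputs.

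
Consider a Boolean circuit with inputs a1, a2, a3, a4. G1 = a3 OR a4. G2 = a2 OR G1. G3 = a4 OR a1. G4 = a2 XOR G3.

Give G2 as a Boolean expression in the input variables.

a2 OR (a3 OR a4)

G1 = a3 OR a4
G2 = a2 OR G1 = a2 OR (a3 OR a4)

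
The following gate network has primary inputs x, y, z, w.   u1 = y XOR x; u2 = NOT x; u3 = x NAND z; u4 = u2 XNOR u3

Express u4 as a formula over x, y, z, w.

u2 = NOT x
u3 = x NAND z
u4 = u2 XNOR u3 = NOT x XNOR (x NAND z)

NOT x XNOR (x NAND z)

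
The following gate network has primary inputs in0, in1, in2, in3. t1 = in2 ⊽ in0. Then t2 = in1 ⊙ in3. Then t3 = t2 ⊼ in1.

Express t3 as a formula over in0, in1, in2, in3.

(in1 ⊙ in3) ⊼ in1

t2 = in1 ⊙ in3
t3 = t2 ⊼ in1 = (in1 ⊙ in3) ⊼ in1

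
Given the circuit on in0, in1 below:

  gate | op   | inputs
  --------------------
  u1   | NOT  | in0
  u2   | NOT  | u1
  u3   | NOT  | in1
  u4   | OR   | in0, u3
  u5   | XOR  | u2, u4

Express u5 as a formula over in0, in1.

NOT NOT in0 XOR (in0 OR NOT in1)

u1 = NOT in0
u2 = NOT u1 = NOT NOT in0
u3 = NOT in1
u4 = in0 OR u3 = in0 OR NOT in1
u5 = u2 XOR u4 = NOT NOT in0 XOR (in0 OR NOT in1)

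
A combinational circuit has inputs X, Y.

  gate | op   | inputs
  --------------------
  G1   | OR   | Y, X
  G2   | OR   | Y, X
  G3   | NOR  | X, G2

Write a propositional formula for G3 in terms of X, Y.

G2 = Y OR X
G3 = X NOR G2 = X NOR (Y OR X)

X NOR (Y OR X)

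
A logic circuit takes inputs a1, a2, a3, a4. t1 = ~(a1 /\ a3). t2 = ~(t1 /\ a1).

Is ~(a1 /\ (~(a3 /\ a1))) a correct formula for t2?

t1 = ~(a1 /\ a3)
t2 = ~(t1 /\ a1) = ~((~(a1 /\ a3)) /\ a1)
At a1=1, a2=0, a3=0, a4=0: circuit gives 0, formula gives 0.
At a1=0, a2=0, a3=0, a4=0: circuit gives 1, formula gives 1.
Agrees on all 16 inputs.

Yes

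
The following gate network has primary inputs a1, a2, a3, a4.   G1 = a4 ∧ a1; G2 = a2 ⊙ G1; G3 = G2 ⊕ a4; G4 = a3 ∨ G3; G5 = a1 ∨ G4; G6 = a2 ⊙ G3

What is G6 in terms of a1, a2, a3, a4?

a2 ⊙ ((a2 ⊙ (a4 ∧ a1)) ⊕ a4)

G1 = a4 ∧ a1
G2 = a2 ⊙ G1 = a2 ⊙ (a4 ∧ a1)
G3 = G2 ⊕ a4 = (a2 ⊙ (a4 ∧ a1)) ⊕ a4
G6 = a2 ⊙ G3 = a2 ⊙ ((a2 ⊙ (a4 ∧ a1)) ⊕ a4)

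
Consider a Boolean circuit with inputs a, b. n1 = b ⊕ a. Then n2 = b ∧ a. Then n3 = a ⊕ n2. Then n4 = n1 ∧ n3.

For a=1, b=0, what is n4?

1

n1 = 0 ⊕ 1 = 1
n2 = 0 ∧ 1 = 0
n3 = 1 ⊕ 0 = 1
n4 = 1 ∧ 1 = 1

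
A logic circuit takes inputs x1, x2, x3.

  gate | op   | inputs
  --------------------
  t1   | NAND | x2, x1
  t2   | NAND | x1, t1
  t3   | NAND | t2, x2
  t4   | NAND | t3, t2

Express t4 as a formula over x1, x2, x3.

t1 = x2 NAND x1
t2 = x1 NAND t1 = x1 NAND (x2 NAND x1)
t3 = t2 NAND x2 = (x1 NAND (x2 NAND x1)) NAND x2
t4 = t3 NAND t2 = ((x1 NAND (x2 NAND x1)) NAND x2) NAND (x1 NAND (x2 NAND x1))

((x1 NAND (x2 NAND x1)) NAND x2) NAND (x1 NAND (x2 NAND x1))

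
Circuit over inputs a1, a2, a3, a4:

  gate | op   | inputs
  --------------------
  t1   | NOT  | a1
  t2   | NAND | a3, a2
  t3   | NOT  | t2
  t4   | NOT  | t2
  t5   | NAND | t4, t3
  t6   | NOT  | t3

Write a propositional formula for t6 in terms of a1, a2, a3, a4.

t2 = a3 NAND a2
t3 = NOT t2 = NOT (a3 NAND a2)
t6 = NOT t3 = NOT NOT (a3 NAND a2)

NOT NOT (a3 NAND a2)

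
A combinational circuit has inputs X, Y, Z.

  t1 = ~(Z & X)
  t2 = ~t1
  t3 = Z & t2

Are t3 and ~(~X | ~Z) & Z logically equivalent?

t1 = ~(Z & X)
t2 = ~t1 = ~(~(Z & X))
t3 = Z & t2 = Z & ~(~(Z & X))
At X=0, Y=0, Z=0: circuit gives 0, formula gives 0.
At X=1, Y=0, Z=1: circuit gives 1, formula gives 1.
Agrees on all 8 inputs.

Yes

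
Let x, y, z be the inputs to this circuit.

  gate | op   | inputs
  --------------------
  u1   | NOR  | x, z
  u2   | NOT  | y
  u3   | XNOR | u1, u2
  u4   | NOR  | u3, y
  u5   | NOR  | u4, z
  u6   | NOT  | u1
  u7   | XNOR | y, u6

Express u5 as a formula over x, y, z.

(((x NOR z) XNOR NOT y) NOR y) NOR z

u1 = x NOR z
u2 = NOT y
u3 = u1 XNOR u2 = (x NOR z) XNOR NOT y
u4 = u3 NOR y = ((x NOR z) XNOR NOT y) NOR y
u5 = u4 NOR z = (((x NOR z) XNOR NOT y) NOR y) NOR z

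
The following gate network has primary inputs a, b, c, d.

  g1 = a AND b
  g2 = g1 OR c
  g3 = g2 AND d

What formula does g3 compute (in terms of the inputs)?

g1 = a AND b
g2 = g1 OR c = (a AND b) OR c
g3 = g2 AND d = ((a AND b) OR c) AND d

((a AND b) OR c) AND d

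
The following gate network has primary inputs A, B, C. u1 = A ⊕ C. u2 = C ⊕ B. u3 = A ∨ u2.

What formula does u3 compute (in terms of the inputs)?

u2 = C ⊕ B
u3 = A ∨ u2 = A ∨ (C ⊕ B)

A ∨ (C ⊕ B)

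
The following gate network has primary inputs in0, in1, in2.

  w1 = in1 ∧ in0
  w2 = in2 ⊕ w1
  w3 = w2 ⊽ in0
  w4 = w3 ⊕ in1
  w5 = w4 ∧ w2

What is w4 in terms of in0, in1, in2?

((in2 ⊕ (in1 ∧ in0)) ⊽ in0) ⊕ in1

w1 = in1 ∧ in0
w2 = in2 ⊕ w1 = in2 ⊕ (in1 ∧ in0)
w3 = w2 ⊽ in0 = (in2 ⊕ (in1 ∧ in0)) ⊽ in0
w4 = w3 ⊕ in1 = ((in2 ⊕ (in1 ∧ in0)) ⊽ in0) ⊕ in1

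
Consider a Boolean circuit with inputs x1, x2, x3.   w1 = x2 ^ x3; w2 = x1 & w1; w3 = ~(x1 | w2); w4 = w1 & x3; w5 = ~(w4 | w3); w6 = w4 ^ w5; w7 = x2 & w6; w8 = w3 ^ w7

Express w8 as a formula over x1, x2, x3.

w1 = x2 ^ x3
w2 = x1 & w1 = x1 & (x2 ^ x3)
w3 = ~(x1 | w2) = ~(x1 | (x1 & (x2 ^ x3)))
w4 = w1 & x3 = (x2 ^ x3) & x3
w5 = ~(w4 | w3) = ~(((x2 ^ x3) & x3) | (~(x1 | (x1 & (x2 ^ x3)))))
w6 = w4 ^ w5 = ((x2 ^ x3) & x3) ^ (~(((x2 ^ x3) & x3) | (~(x1 | (x1 & (x2 ^ x3))))))
w7 = x2 & w6 = x2 & (((x2 ^ x3) & x3) ^ (~(((x2 ^ x3) & x3) | (~(x1 | (x1 & (x2 ^ x3)))))))
w8 = w3 ^ w7 = (~(x1 | (x1 & (x2 ^ x3)))) ^ (x2 & (((x2 ^ x3) & x3) ^ (~(((x2 ^ x3) & x3) | (~(x1 | (x1 & (x2 ^ x3))))))))

(~(x1 | (x1 & (x2 ^ x3)))) ^ (x2 & (((x2 ^ x3) & x3) ^ (~(((x2 ^ x3) & x3) | (~(x1 | (x1 & (x2 ^ x3))))))))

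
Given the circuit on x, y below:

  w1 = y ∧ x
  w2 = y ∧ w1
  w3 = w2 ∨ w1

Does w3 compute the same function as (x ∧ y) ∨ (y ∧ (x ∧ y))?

Yes

w1 = y ∧ x
w2 = y ∧ w1 = y ∧ (y ∧ x)
w3 = w2 ∨ w1 = (y ∧ (y ∧ x)) ∨ (y ∧ x)
At x=0, y=0: circuit gives 0, formula gives 0.
At x=1, y=1: circuit gives 1, formula gives 1.
Agrees on all 4 inputs.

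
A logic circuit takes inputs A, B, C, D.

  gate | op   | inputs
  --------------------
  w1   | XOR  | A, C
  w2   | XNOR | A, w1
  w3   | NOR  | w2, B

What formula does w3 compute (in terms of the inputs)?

(A XNOR (A XOR C)) NOR B

w1 = A XOR C
w2 = A XNOR w1 = A XNOR (A XOR C)
w3 = w2 NOR B = (A XNOR (A XOR C)) NOR B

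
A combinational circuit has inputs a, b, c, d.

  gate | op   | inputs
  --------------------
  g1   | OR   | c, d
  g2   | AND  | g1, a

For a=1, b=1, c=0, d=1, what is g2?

1

g1 = 0 OR 1 = 1
g2 = 1 AND 1 = 1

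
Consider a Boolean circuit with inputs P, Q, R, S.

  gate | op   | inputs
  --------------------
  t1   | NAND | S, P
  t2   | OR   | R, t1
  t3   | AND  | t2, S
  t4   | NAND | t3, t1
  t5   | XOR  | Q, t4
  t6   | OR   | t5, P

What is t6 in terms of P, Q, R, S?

t1 = S NAND P
t2 = R OR t1 = R OR (S NAND P)
t3 = t2 AND S = (R OR (S NAND P)) AND S
t4 = t3 NAND t1 = ((R OR (S NAND P)) AND S) NAND (S NAND P)
t5 = Q XOR t4 = Q XOR (((R OR (S NAND P)) AND S) NAND (S NAND P))
t6 = t5 OR P = (Q XOR (((R OR (S NAND P)) AND S) NAND (S NAND P))) OR P

(Q XOR (((R OR (S NAND P)) AND S) NAND (S NAND P))) OR P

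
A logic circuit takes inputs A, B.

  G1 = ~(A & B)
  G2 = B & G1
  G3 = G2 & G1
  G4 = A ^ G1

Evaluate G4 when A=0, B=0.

G1 = ~(0 & 0) = 1
G4 = 0 ^ 1 = 1

1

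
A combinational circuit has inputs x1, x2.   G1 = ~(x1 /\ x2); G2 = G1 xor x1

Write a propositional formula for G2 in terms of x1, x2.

G1 = ~(x1 /\ x2)
G2 = G1 xor x1 = (~(x1 /\ x2)) xor x1

(~(x1 /\ x2)) xor x1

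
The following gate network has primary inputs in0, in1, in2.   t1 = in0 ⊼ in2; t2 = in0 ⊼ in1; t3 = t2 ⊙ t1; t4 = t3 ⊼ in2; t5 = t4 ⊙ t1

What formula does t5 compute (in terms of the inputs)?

t1 = in0 ⊼ in2
t2 = in0 ⊼ in1
t3 = t2 ⊙ t1 = (in0 ⊼ in1) ⊙ (in0 ⊼ in2)
t4 = t3 ⊼ in2 = ((in0 ⊼ in1) ⊙ (in0 ⊼ in2)) ⊼ in2
t5 = t4 ⊙ t1 = (((in0 ⊼ in1) ⊙ (in0 ⊼ in2)) ⊼ in2) ⊙ (in0 ⊼ in2)

(((in0 ⊼ in1) ⊙ (in0 ⊼ in2)) ⊼ in2) ⊙ (in0 ⊼ in2)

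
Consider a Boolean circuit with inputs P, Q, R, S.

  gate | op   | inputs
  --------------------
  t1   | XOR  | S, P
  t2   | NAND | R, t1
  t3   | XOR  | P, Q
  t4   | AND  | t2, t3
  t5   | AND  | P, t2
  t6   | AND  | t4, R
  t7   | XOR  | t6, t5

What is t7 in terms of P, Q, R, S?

(((R NAND (S XOR P)) AND (P XOR Q)) AND R) XOR (P AND (R NAND (S XOR P)))

t1 = S XOR P
t2 = R NAND t1 = R NAND (S XOR P)
t3 = P XOR Q
t4 = t2 AND t3 = (R NAND (S XOR P)) AND (P XOR Q)
t5 = P AND t2 = P AND (R NAND (S XOR P))
t6 = t4 AND R = ((R NAND (S XOR P)) AND (P XOR Q)) AND R
t7 = t6 XOR t5 = (((R NAND (S XOR P)) AND (P XOR Q)) AND R) XOR (P AND (R NAND (S XOR P)))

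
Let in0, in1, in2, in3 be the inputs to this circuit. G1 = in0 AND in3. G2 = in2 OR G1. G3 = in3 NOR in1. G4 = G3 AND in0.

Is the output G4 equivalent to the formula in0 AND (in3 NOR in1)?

G3 = in3 NOR in1
G4 = G3 AND in0 = (in3 NOR in1) AND in0
At in0=0, in1=0, in2=0, in3=0: circuit gives 0, formula gives 0.
At in0=1, in1=0, in2=0, in3=0: circuit gives 1, formula gives 1.
Agrees on all 16 inputs.

Yes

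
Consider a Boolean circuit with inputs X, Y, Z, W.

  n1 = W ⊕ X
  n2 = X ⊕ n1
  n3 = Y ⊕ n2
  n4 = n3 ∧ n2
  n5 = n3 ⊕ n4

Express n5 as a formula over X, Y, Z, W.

(Y ⊕ (X ⊕ (W ⊕ X))) ⊕ ((Y ⊕ (X ⊕ (W ⊕ X))) ∧ (X ⊕ (W ⊕ X)))

n1 = W ⊕ X
n2 = X ⊕ n1 = X ⊕ (W ⊕ X)
n3 = Y ⊕ n2 = Y ⊕ (X ⊕ (W ⊕ X))
n4 = n3 ∧ n2 = (Y ⊕ (X ⊕ (W ⊕ X))) ∧ (X ⊕ (W ⊕ X))
n5 = n3 ⊕ n4 = (Y ⊕ (X ⊕ (W ⊕ X))) ⊕ ((Y ⊕ (X ⊕ (W ⊕ X))) ∧ (X ⊕ (W ⊕ X)))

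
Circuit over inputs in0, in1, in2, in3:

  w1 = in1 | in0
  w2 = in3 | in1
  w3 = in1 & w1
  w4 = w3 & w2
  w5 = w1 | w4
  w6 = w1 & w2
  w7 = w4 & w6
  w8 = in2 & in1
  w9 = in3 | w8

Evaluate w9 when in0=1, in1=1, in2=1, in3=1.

w8 = 1 & 1 = 1
w9 = 1 | 1 = 1

1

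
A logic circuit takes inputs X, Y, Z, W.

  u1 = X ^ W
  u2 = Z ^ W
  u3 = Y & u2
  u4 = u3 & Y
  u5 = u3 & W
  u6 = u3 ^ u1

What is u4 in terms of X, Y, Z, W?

u2 = Z ^ W
u3 = Y & u2 = Y & (Z ^ W)
u4 = u3 & Y = (Y & (Z ^ W)) & Y

(Y & (Z ^ W)) & Y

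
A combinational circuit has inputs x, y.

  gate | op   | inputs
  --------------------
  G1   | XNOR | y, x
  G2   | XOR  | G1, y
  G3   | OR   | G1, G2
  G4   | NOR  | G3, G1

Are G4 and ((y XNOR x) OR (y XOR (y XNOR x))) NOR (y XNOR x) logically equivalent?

Yes

G1 = y XNOR x
G2 = G1 XOR y = (y XNOR x) XOR y
G3 = G1 OR G2 = (y XNOR x) OR ((y XNOR x) XOR y)
G4 = G3 NOR G1 = ((y XNOR x) OR ((y XNOR x) XOR y)) NOR (y XNOR x)
At x=0, y=0: circuit gives 0, formula gives 0.
At x=1, y=0: circuit gives 1, formula gives 1.
Agrees on all 4 inputs.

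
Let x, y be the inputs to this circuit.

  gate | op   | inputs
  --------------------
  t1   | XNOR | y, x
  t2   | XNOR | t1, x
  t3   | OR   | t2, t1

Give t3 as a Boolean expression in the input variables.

t1 = y XNOR x
t2 = t1 XNOR x = (y XNOR x) XNOR x
t3 = t2 OR t1 = ((y XNOR x) XNOR x) OR (y XNOR x)

((y XNOR x) XNOR x) OR (y XNOR x)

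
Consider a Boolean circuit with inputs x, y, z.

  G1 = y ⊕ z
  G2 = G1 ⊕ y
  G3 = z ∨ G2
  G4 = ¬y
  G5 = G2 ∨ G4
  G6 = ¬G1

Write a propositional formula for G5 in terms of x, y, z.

((y ⊕ z) ⊕ y) ∨ ¬y

G1 = y ⊕ z
G2 = G1 ⊕ y = (y ⊕ z) ⊕ y
G4 = ¬y
G5 = G2 ∨ G4 = ((y ⊕ z) ⊕ y) ∨ ¬y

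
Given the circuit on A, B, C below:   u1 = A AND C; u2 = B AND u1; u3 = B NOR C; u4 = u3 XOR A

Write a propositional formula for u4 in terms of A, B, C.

(B NOR C) XOR A

u3 = B NOR C
u4 = u3 XOR A = (B NOR C) XOR A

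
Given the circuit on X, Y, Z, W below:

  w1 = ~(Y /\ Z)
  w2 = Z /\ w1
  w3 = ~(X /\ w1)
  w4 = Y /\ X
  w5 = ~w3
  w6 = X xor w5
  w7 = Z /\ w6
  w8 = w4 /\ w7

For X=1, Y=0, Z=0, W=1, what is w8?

0

w1 = ~(0 /\ 0) = 1
w3 = ~(1 /\ 1) = 0
w4 = 0 /\ 1 = 0
w5 = ~0 = 1
w6 = 1 xor 1 = 0
w7 = 0 /\ 0 = 0
w8 = 0 /\ 0 = 0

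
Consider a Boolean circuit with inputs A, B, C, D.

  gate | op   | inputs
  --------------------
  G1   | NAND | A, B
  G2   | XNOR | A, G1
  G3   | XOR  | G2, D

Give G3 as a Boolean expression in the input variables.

G1 = A NAND B
G2 = A XNOR G1 = A XNOR (A NAND B)
G3 = G2 XOR D = (A XNOR (A NAND B)) XOR D

(A XNOR (A NAND B)) XOR D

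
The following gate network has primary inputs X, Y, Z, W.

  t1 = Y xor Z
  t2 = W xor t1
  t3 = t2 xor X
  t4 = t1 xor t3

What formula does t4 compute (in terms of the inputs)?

(Y xor Z) xor ((W xor (Y xor Z)) xor X)

t1 = Y xor Z
t2 = W xor t1 = W xor (Y xor Z)
t3 = t2 xor X = (W xor (Y xor Z)) xor X
t4 = t1 xor t3 = (Y xor Z) xor ((W xor (Y xor Z)) xor X)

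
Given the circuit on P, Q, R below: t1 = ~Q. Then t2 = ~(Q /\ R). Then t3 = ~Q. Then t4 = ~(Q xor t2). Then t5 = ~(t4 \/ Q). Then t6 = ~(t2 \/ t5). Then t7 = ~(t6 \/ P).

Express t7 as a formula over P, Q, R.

~((~((~(Q /\ R)) \/ (~((~(Q xor (~(Q /\ R)))) \/ Q)))) \/ P)

t2 = ~(Q /\ R)
t4 = ~(Q xor t2) = ~(Q xor (~(Q /\ R)))
t5 = ~(t4 \/ Q) = ~((~(Q xor (~(Q /\ R)))) \/ Q)
t6 = ~(t2 \/ t5) = ~((~(Q /\ R)) \/ (~((~(Q xor (~(Q /\ R)))) \/ Q)))
t7 = ~(t6 \/ P) = ~((~((~(Q /\ R)) \/ (~((~(Q xor (~(Q /\ R)))) \/ Q)))) \/ P)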